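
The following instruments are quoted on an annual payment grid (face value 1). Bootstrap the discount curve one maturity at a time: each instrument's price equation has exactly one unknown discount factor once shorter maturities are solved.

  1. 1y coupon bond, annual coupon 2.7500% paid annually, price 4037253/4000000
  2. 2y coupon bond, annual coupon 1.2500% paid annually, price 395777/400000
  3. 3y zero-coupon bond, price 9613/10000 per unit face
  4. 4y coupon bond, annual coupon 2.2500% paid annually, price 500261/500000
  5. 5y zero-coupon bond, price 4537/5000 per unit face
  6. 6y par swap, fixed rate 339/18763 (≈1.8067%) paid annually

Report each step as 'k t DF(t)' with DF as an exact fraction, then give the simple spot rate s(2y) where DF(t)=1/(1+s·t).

1 1 9823/10000
2 2 9651/10000
3 3 9613/10000
4 4 1829/2000
5 5 4537/5000
6 6 8983/10000
s(2y) = (1/(9651/10000) − 1)/(2) = 349/19302 ≈ 1.8081%

step 1 [1y] bond c/1=11/400: DF=(4037253/4000000 − 11/400·(0))/(1+11/400) = 9823/10000 ≈ 0.982300
step 2 [2y] bond c/1=1/80: DF=(395777/400000 − 1/80·(0.982300))/(1+1/80) = 9651/10000 ≈ 0.965100
step 3 [3y] zero: DF = P = 9613/10000 ≈ 0.961300
step 4 [4y] bond c/1=9/400: DF=(500261/500000 − 9/400·(0.982300+0.965100+0.961300))/(1+9/400) = 1829/2000 ≈ 0.914500
step 5 [5y] zero: DF = P = 4537/5000 ≈ 0.907400
step 6 [6y] swap r/1=339/18763: DF=(1 − 339/18763·(0.982300+0.965100+0.961300+0.914500+0.907400))/(1+339/18763) = 8983/10000 ≈ 0.898300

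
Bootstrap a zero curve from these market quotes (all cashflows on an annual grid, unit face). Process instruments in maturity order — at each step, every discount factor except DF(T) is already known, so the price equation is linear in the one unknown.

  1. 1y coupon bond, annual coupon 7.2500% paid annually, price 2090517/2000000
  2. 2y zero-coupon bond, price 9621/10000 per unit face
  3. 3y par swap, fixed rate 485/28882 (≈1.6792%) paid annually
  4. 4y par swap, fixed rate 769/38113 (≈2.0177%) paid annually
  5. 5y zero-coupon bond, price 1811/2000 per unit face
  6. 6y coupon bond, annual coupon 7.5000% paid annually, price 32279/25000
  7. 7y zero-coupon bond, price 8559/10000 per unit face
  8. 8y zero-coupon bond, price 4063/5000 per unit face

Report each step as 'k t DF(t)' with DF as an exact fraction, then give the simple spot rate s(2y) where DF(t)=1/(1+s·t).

1 1 4873/5000
2 2 9621/10000
3 3 1903/2000
4 4 9231/10000
5 5 1811/2000
6 6 109/125
7 7 8559/10000
8 8 4063/5000
s(2y) = (1/(9621/10000) − 1)/(2) = 379/19242 ≈ 1.9696%

step 1 [1y] bond c/1=29/400: DF=(2090517/2000000 − 29/400·(0))/(1+29/400) = 4873/5000 ≈ 0.974600
step 2 [2y] zero: DF = P = 9621/10000 ≈ 0.962100
step 3 [3y] swap r/1=485/28882: DF=(1 − 485/28882·(0.974600+0.962100))/(1+485/28882) = 1903/2000 ≈ 0.951500
step 4 [4y] swap r/1=769/38113: DF=(1 − 769/38113·(0.974600+0.962100+0.951500))/(1+769/38113) = 9231/10000 ≈ 0.923100
step 5 [5y] zero: DF = P = 1811/2000 ≈ 0.905500
step 6 [6y] bond c/1=3/40: DF=(32279/25000 − 3/40·(0.974600+0.962100+0.951500+0.923100+0.905500))/(1+3/40) = 109/125 ≈ 0.872000
step 7 [7y] zero: DF = P = 8559/10000 ≈ 0.855900
step 8 [8y] zero: DF = P = 4063/5000 ≈ 0.812600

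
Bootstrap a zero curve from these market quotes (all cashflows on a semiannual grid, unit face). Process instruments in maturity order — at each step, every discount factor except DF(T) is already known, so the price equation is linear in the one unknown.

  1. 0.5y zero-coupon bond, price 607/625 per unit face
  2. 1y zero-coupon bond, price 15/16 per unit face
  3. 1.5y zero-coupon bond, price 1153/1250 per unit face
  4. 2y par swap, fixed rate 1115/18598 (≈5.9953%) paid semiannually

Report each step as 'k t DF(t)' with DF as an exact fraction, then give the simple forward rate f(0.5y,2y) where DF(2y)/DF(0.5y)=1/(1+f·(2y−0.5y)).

1 1/2 607/625
2 1 15/16
3 3/2 1153/1250
4 2 1777/2000
f(0.5y,2y) = ((607/625)/(1777/2000) − 1)/(3/2) = 1654/26655 ≈ 6.2052%

step 1 [0.5y] zero: DF = P = 607/625 ≈ 0.971200
step 2 [1y] zero: DF = P = 15/16 ≈ 0.937500
step 3 [1.5y] zero: DF = P = 1153/1250 ≈ 0.922400
step 4 [2y] swap r/2=1115/37196: DF=(1 − 1115/37196·(0.971200+0.937500+0.922400))/(1+1115/37196) = 1777/2000 ≈ 0.888500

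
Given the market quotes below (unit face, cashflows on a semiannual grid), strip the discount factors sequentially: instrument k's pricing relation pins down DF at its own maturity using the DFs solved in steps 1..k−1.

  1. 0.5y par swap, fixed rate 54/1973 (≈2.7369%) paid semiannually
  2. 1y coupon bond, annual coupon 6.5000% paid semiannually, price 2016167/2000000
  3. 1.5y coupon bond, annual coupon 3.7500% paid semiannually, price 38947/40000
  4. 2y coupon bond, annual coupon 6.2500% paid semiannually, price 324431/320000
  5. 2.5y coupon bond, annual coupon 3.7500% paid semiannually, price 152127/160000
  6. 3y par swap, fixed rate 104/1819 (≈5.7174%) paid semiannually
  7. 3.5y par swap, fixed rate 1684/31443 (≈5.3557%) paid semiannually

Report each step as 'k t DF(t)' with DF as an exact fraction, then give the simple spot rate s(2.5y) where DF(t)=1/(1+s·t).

step 1 [0.5y] swap r/2=27/1973: DF=(1 − 27/1973·(0))/(1+27/1973) = 1973/2000 ≈ 0.986500
step 2 [1y] bond c/2=13/400: DF=(2016167/2000000 − 13/400·(0.986500))/(1+13/400) = 9453/10000 ≈ 0.945300
step 3 [1.5y] bond c/2=3/160: DF=(38947/40000 − 3/160·(0.986500+0.945300))/(1+3/160) = 4601/5000 ≈ 0.920200
step 4 [2y] bond c/2=1/32: DF=(324431/320000 − 1/32·(0.986500+0.945300+0.920200))/(1+1/32) = 8967/10000 ≈ 0.896700
step 5 [2.5y] bond c/2=3/160: DF=(152127/160000 − 3/160·(0.986500+0.945300+0.920200+0.896700))/(1+3/160) = 8643/10000 ≈ 0.864300
step 6 [3y] swap r/2=52/1819: DF=(1 − 52/1819·(0.986500+0.945300+0.920200+0.896700+0.864300))/(1+52/1819) = 211/250 ≈ 0.844000
step 7 [3.5y] swap r/2=842/31443: DF=(1 − 842/31443·(0.986500+0.945300+0.920200+0.896700+0.864300+0.844000))/(1+842/31443) = 2079/2500 ≈ 0.831600

1 1/2 1973/2000
2 1 9453/10000
3 3/2 4601/5000
4 2 8967/10000
5 5/2 8643/10000
6 3 211/250
7 7/2 2079/2500
s(2.5y) = (1/(8643/10000) − 1)/(5/2) = 2714/43215 ≈ 6.2802%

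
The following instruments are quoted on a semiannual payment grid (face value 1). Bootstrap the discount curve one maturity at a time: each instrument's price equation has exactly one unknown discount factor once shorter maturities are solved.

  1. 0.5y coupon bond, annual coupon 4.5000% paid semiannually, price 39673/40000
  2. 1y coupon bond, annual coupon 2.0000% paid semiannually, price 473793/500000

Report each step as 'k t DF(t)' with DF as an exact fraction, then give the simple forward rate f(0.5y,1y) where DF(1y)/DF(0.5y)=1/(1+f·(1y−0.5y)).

step 1 [0.5y] bond c/2=9/400: DF=(39673/40000 − 9/400·(0))/(1+9/400) = 97/100 ≈ 0.970000
step 2 [1y] bond c/2=1/100: DF=(473793/500000 − 1/100·(0.970000))/(1+1/100) = 4643/5000 ≈ 0.928600

1 1/2 97/100
2 1 4643/5000
f(0.5y,1y) = ((97/100)/(4643/5000) − 1)/(1/2) = 414/4643 ≈ 8.9166%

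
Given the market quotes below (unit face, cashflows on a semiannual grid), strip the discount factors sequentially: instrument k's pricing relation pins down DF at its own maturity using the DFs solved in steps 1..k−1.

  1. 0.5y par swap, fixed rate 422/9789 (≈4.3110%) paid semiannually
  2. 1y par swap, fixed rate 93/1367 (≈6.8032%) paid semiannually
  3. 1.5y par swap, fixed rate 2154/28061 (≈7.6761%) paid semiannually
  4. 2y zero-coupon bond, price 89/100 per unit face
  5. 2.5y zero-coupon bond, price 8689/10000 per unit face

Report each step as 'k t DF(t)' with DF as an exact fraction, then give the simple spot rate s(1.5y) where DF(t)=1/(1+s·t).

step 1 [0.5y] swap r/2=211/9789: DF=(1 − 211/9789·(0))/(1+211/9789) = 9789/10000 ≈ 0.978900
step 2 [1y] swap r/2=93/2734: DF=(1 − 93/2734·(0.978900))/(1+93/2734) = 9349/10000 ≈ 0.934900
step 3 [1.5y] swap r/2=1077/28061: DF=(1 − 1077/28061·(0.978900+0.934900))/(1+1077/28061) = 8923/10000 ≈ 0.892300
step 4 [2y] zero: DF = P = 89/100 ≈ 0.890000
step 5 [2.5y] zero: DF = P = 8689/10000 ≈ 0.868900

1 1/2 9789/10000
2 1 9349/10000
3 3/2 8923/10000
4 2 89/100
5 5/2 8689/10000
s(1.5y) = (1/(8923/10000) − 1)/(3/2) = 718/8923 ≈ 8.0466%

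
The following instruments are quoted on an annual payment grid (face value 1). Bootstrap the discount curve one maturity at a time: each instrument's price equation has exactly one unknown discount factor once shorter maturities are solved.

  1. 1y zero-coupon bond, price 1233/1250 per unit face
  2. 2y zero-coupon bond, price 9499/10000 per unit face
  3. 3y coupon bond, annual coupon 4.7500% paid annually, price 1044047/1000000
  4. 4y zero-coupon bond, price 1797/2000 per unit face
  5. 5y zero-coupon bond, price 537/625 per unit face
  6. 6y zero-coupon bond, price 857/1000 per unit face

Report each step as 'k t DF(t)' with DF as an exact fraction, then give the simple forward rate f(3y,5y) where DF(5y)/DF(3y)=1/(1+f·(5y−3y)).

1 1 1233/1250
2 2 9499/10000
3 3 9089/10000
4 4 1797/2000
5 5 537/625
6 6 857/1000
f(3y,5y) = ((9089/10000)/(537/625) − 1)/(2) = 497/17184 ≈ 2.8922%

step 1 [1y] zero: DF = P = 1233/1250 ≈ 0.986400
step 2 [2y] zero: DF = P = 9499/10000 ≈ 0.949900
step 3 [3y] bond c/1=19/400: DF=(1044047/1000000 − 19/400·(0.986400+0.949900))/(1+19/400) = 9089/10000 ≈ 0.908900
step 4 [4y] zero: DF = P = 1797/2000 ≈ 0.898500
step 5 [5y] zero: DF = P = 537/625 ≈ 0.859200
step 6 [6y] zero: DF = P = 857/1000 ≈ 0.857000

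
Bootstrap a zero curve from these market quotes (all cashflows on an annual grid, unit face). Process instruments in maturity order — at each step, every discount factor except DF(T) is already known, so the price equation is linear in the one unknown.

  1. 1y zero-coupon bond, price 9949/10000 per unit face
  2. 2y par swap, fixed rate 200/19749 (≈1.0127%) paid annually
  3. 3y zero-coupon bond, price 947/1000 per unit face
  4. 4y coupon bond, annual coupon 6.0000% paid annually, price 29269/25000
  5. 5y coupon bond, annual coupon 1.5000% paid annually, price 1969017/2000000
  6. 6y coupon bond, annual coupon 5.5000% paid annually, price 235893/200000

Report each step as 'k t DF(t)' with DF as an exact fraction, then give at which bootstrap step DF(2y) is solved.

step 1 [1y] zero: DF = P = 9949/10000 ≈ 0.994900
step 2 [2y] swap r/1=200/19749: DF=(1 − 200/19749·(0.994900))/(1+200/19749) = 49/50 ≈ 0.980000
step 3 [3y] zero: DF = P = 947/1000 ≈ 0.947000
step 4 [4y] bond c/1=3/50: DF=(29269/25000 − 3/50·(0.994900+0.980000+0.947000))/(1+3/50) = 9391/10000 ≈ 0.939100
step 5 [5y] bond c/1=3/200: DF=(1969017/2000000 − 3/200·(0.994900+0.980000+0.947000+0.939100))/(1+3/200) = 9129/10000 ≈ 0.912900
step 6 [6y] bond c/1=11/200: DF=(235893/200000 − 11/200·(0.994900+0.980000+0.947000+0.939100+0.912900))/(1+11/200) = 8691/10000 ≈ 0.869100

1 1 9949/10000
2 2 49/50
3 3 947/1000
4 4 9391/10000
5 5 9129/10000
6 6 8691/10000
DF(2y) is solved at step 2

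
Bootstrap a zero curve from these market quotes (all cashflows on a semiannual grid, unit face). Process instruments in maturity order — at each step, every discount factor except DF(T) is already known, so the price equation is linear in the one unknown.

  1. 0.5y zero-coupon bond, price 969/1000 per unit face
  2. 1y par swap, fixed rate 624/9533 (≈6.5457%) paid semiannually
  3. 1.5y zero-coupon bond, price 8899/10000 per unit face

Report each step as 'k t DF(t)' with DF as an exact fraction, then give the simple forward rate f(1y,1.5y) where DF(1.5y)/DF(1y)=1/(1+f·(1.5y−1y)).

1 1/2 969/1000
2 1 586/625
3 3/2 8899/10000
f(1y,1.5y) = ((586/625)/(8899/10000) − 1)/(1/2) = 954/8899 ≈ 10.7203%

step 1 [0.5y] zero: DF = P = 969/1000 ≈ 0.969000
step 2 [1y] swap r/2=312/9533: DF=(1 − 312/9533·(0.969000))/(1+312/9533) = 586/625 ≈ 0.937600
step 3 [1.5y] zero: DF = P = 8899/10000 ≈ 0.889900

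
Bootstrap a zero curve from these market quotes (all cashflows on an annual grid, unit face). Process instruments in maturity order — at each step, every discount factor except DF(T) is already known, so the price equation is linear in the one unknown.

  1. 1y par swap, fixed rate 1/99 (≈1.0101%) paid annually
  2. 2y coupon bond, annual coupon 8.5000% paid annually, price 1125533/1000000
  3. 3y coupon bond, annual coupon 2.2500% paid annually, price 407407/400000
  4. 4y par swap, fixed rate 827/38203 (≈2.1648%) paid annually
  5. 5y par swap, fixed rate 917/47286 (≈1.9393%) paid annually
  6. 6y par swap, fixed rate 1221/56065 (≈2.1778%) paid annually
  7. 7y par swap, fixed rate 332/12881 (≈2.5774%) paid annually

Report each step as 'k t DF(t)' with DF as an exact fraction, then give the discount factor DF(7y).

1 1 99/100
2 2 4799/5000
3 3 2383/2500
4 4 9173/10000
5 5 9083/10000
6 6 8779/10000
7 7 417/500
DF(7y) = 417/500 ≈ 0.834000

step 1 [1y] swap r/1=1/99: DF=(1 − 1/99·(0))/(1+1/99) = 99/100 ≈ 0.990000
step 2 [2y] bond c/1=17/200: DF=(1125533/1000000 − 17/200·(0.990000))/(1+17/200) = 4799/5000 ≈ 0.959800
step 3 [3y] bond c/1=9/400: DF=(407407/400000 − 9/400·(0.990000+0.959800))/(1+9/400) = 2383/2500 ≈ 0.953200
step 4 [4y] swap r/1=827/38203: DF=(1 − 827/38203·(0.990000+0.959800+0.953200))/(1+827/38203) = 9173/10000 ≈ 0.917300
step 5 [5y] swap r/1=917/47286: DF=(1 − 917/47286·(0.990000+0.959800+0.953200+0.917300))/(1+917/47286) = 9083/10000 ≈ 0.908300
step 6 [6y] swap r/1=1221/56065: DF=(1 − 1221/56065·(0.990000+0.959800+0.953200+0.917300+0.908300))/(1+1221/56065) = 8779/10000 ≈ 0.877900
step 7 [7y] swap r/1=332/12881: DF=(1 − 332/12881·(0.990000+0.959800+0.953200+0.917300+0.908300+0.877900))/(1+332/12881) = 417/500 ≈ 0.834000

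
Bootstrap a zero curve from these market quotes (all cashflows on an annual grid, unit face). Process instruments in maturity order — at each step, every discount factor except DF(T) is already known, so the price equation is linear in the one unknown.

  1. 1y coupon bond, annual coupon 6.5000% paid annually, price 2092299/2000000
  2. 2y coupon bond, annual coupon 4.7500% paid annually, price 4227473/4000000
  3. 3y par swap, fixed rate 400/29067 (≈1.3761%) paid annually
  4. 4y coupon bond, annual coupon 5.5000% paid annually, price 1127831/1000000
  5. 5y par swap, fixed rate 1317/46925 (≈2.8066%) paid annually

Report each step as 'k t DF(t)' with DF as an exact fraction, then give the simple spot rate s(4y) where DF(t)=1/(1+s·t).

step 1 [1y] bond c/1=13/200: DF=(2092299/2000000 − 13/200·(0))/(1+13/200) = 9823/10000 ≈ 0.982300
step 2 [2y] bond c/1=19/400: DF=(4227473/4000000 − 19/400·(0.982300))/(1+19/400) = 2411/2500 ≈ 0.964400
step 3 [3y] swap r/1=400/29067: DF=(1 − 400/29067·(0.982300+0.964400))/(1+400/29067) = 24/25 ≈ 0.960000
step 4 [4y] bond c/1=11/200: DF=(1127831/1000000 − 11/200·(0.982300+0.964400+0.960000))/(1+11/200) = 367/400 ≈ 0.917500
step 5 [5y] swap r/1=1317/46925: DF=(1 − 1317/46925·(0.982300+0.964400+0.960000+0.917500))/(1+1317/46925) = 8683/10000 ≈ 0.868300

1 1 9823/10000
2 2 2411/2500
3 3 24/25
4 4 367/400
5 5 8683/10000
s(4y) = (1/(367/400) − 1)/(4) = 33/1468 ≈ 2.2480%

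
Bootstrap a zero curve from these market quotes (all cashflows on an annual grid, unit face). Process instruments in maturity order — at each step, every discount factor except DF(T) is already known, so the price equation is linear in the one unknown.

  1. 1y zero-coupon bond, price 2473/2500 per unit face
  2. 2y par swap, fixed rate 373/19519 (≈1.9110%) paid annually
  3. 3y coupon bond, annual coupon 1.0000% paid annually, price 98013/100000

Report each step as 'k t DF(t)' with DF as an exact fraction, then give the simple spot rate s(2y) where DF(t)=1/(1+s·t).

step 1 [1y] zero: DF = P = 2473/2500 ≈ 0.989200
step 2 [2y] swap r/1=373/19519: DF=(1 − 373/19519·(0.989200))/(1+373/19519) = 9627/10000 ≈ 0.962700
step 3 [3y] bond c/1=1/100: DF=(98013/100000 − 1/100·(0.989200+0.962700))/(1+1/100) = 9511/10000 ≈ 0.951100

1 1 2473/2500
2 2 9627/10000
3 3 9511/10000
s(2y) = (1/(9627/10000) − 1)/(2) = 373/19254 ≈ 1.9373%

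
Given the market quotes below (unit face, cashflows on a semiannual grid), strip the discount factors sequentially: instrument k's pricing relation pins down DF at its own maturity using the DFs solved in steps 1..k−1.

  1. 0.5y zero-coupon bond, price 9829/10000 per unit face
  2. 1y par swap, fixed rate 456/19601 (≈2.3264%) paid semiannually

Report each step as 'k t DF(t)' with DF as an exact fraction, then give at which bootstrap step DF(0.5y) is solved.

step 1 [0.5y] zero: DF = P = 9829/10000 ≈ 0.982900
step 2 [1y] swap r/2=228/19601: DF=(1 − 228/19601·(0.982900))/(1+228/19601) = 2443/2500 ≈ 0.977200

1 1/2 9829/10000
2 1 2443/2500
DF(0.5y) is solved at step 1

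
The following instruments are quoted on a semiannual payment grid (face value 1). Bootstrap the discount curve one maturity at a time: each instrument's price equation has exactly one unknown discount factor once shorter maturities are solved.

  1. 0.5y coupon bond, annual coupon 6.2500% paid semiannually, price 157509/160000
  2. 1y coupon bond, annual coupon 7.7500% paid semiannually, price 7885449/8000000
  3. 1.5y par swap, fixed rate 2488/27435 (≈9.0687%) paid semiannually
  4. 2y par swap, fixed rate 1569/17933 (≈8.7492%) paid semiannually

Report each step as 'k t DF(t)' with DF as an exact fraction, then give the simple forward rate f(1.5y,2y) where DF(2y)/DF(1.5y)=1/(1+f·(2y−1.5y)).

step 1 [0.5y] bond c/2=1/32: DF=(157509/160000 − 1/32·(0))/(1+1/32) = 4773/5000 ≈ 0.954600
step 2 [1y] bond c/2=31/800: DF=(7885449/8000000 − 31/800·(0.954600))/(1+31/800) = 9133/10000 ≈ 0.913300
step 3 [1.5y] swap r/2=1244/27435: DF=(1 − 1244/27435·(0.954600+0.913300))/(1+1244/27435) = 2189/2500 ≈ 0.875600
step 4 [2y] swap r/2=1569/35866: DF=(1 − 1569/35866·(0.954600+0.913300+0.875600))/(1+1569/35866) = 8431/10000 ≈ 0.843100

1 1/2 4773/5000
2 1 9133/10000
3 3/2 2189/2500
4 2 8431/10000
f(1.5y,2y) = ((2189/2500)/(8431/10000) − 1)/(1/2) = 650/8431 ≈ 7.7096%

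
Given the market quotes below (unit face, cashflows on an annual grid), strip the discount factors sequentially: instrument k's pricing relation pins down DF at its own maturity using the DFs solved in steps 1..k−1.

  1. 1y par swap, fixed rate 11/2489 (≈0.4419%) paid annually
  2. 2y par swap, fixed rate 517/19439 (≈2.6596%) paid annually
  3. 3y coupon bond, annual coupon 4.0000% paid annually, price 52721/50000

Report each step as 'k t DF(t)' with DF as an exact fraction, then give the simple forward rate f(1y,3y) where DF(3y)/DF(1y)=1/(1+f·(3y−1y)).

step 1 [1y] swap r/1=11/2489: DF=(1 − 11/2489·(0))/(1+11/2489) = 2489/2500 ≈ 0.995600
step 2 [2y] swap r/1=517/19439: DF=(1 − 517/19439·(0.995600))/(1+517/19439) = 9483/10000 ≈ 0.948300
step 3 [3y] bond c/1=1/25: DF=(52721/50000 − 1/25·(0.995600+0.948300))/(1+1/25) = 9391/10000 ≈ 0.939100

1 1 2489/2500
2 2 9483/10000
3 3 9391/10000
f(1y,3y) = ((2489/2500)/(9391/10000) − 1)/(2) = 565/18782 ≈ 3.0082%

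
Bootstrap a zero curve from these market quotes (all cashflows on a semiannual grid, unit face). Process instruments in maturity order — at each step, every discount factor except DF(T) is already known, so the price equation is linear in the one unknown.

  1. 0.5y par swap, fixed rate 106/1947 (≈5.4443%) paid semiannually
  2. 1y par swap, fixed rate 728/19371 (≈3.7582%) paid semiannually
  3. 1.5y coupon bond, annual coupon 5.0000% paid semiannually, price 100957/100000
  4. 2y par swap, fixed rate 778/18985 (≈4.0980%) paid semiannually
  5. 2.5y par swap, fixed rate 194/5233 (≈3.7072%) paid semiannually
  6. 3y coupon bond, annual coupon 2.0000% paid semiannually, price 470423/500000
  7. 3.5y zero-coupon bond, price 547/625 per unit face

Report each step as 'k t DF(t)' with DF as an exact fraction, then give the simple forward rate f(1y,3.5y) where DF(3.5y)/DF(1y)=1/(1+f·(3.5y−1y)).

step 1 [0.5y] swap r/2=53/1947: DF=(1 − 53/1947·(0))/(1+53/1947) = 1947/2000 ≈ 0.973500
step 2 [1y] swap r/2=364/19371: DF=(1 − 364/19371·(0.973500))/(1+364/19371) = 2409/2500 ≈ 0.963600
step 3 [1.5y] bond c/2=1/40: DF=(100957/100000 − 1/40·(0.973500+0.963600))/(1+1/40) = 9377/10000 ≈ 0.937700
step 4 [2y] swap r/2=389/18985: DF=(1 − 389/18985·(0.973500+0.963600+0.937700))/(1+389/18985) = 4611/5000 ≈ 0.922200
step 5 [2.5y] swap r/2=97/5233: DF=(1 − 97/5233·(0.973500+0.963600+0.937700+0.922200))/(1+97/5233) = 9127/10000 ≈ 0.912700
step 6 [3y] bond c/2=1/100: DF=(470423/500000 − 1/100·(0.973500+0.963600+0.937700+0.922200+0.912700))/(1+1/100) = 8849/10000 ≈ 0.884900
step 7 [3.5y] zero: DF = P = 547/625 ≈ 0.875200

1 1/2 1947/2000
2 1 2409/2500
3 3/2 9377/10000
4 2 4611/5000
5 5/2 9127/10000
6 3 8849/10000
7 7/2 547/625
f(1y,3.5y) = ((2409/2500)/(547/625) − 1)/(5/2) = 221/5470 ≈ 4.0402%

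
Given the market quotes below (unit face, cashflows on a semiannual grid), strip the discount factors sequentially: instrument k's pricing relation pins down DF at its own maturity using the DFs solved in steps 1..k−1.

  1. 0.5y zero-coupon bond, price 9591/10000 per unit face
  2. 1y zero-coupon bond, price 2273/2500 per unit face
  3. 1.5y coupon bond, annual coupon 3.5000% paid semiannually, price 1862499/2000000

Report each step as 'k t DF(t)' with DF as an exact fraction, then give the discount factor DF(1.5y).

step 1 [0.5y] zero: DF = P = 9591/10000 ≈ 0.959100
step 2 [1y] zero: DF = P = 2273/2500 ≈ 0.909200
step 3 [1.5y] bond c/2=7/400: DF=(1862499/2000000 − 7/400·(0.959100+0.909200))/(1+7/400) = 8831/10000 ≈ 0.883100

1 1/2 9591/10000
2 1 2273/2500
3 3/2 8831/10000
DF(1.5y) = 8831/10000 ≈ 0.883100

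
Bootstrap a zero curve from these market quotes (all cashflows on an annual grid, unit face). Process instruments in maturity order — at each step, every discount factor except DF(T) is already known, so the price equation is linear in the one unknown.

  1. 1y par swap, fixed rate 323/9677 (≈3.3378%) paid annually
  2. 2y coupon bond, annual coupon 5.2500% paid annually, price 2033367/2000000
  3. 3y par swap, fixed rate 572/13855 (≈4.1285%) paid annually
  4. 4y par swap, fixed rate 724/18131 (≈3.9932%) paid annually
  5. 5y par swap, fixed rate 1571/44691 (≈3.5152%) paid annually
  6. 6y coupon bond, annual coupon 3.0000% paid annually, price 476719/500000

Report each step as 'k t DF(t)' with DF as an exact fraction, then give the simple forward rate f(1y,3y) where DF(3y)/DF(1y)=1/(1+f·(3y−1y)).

1 1 9677/10000
2 2 9177/10000
3 3 1107/1250
4 4 1069/1250
5 5 8429/10000
6 6 1591/2000
f(1y,3y) = ((9677/10000)/(1107/1250) − 1)/(2) = 821/17712 ≈ 4.6353%

step 1 [1y] swap r/1=323/9677: DF=(1 − 323/9677·(0))/(1+323/9677) = 9677/10000 ≈ 0.967700
step 2 [2y] bond c/1=21/400: DF=(2033367/2000000 − 21/400·(0.967700))/(1+21/400) = 9177/10000 ≈ 0.917700
step 3 [3y] swap r/1=572/13855: DF=(1 − 572/13855·(0.967700+0.917700))/(1+572/13855) = 1107/1250 ≈ 0.885600
step 4 [4y] swap r/1=724/18131: DF=(1 − 724/18131·(0.967700+0.917700+0.885600))/(1+724/18131) = 1069/1250 ≈ 0.855200
step 5 [5y] swap r/1=1571/44691: DF=(1 − 1571/44691·(0.967700+0.917700+0.885600+0.855200))/(1+1571/44691) = 8429/10000 ≈ 0.842900
step 6 [6y] bond c/1=3/100: DF=(476719/500000 − 3/100·(0.967700+0.917700+0.885600+0.855200+0.842900))/(1+3/100) = 1591/2000 ≈ 0.795500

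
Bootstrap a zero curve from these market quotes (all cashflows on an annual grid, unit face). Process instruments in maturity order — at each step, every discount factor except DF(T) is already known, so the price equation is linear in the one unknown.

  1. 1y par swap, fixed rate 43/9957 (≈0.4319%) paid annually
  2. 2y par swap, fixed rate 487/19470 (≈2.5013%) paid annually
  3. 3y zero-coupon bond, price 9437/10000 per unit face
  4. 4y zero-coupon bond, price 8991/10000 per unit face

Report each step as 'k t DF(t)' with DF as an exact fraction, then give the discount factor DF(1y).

1 1 9957/10000
2 2 9513/10000
3 3 9437/10000
4 4 8991/10000
DF(1y) = 9957/10000 ≈ 0.995700

step 1 [1y] swap r/1=43/9957: DF=(1 − 43/9957·(0))/(1+43/9957) = 9957/10000 ≈ 0.995700
step 2 [2y] swap r/1=487/19470: DF=(1 − 487/19470·(0.995700))/(1+487/19470) = 9513/10000 ≈ 0.951300
step 3 [3y] zero: DF = P = 9437/10000 ≈ 0.943700
step 4 [4y] zero: DF = P = 8991/10000 ≈ 0.899100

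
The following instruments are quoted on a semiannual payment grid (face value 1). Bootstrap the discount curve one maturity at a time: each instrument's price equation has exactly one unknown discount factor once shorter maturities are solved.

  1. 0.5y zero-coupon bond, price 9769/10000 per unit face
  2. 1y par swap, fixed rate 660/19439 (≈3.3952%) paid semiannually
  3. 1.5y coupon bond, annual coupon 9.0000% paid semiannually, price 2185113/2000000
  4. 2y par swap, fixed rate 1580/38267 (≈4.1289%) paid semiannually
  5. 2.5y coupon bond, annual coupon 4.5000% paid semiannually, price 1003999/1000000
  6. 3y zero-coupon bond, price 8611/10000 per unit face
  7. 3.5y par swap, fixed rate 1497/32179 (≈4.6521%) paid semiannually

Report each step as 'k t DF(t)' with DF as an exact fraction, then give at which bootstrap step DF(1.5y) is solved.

1 1/2 9769/10000
2 1 967/1000
3 3/2 4809/5000
4 2 921/1000
5 5/2 8977/10000
6 3 8611/10000
7 7/2 8503/10000
DF(1.5y) is solved at step 3

step 1 [0.5y] zero: DF = P = 9769/10000 ≈ 0.976900
step 2 [1y] swap r/2=330/19439: DF=(1 − 330/19439·(0.976900))/(1+330/19439) = 967/1000 ≈ 0.967000
step 3 [1.5y] bond c/2=9/200: DF=(2185113/2000000 − 9/200·(0.976900+0.967000))/(1+9/200) = 4809/5000 ≈ 0.961800
step 4 [2y] swap r/2=790/38267: DF=(1 − 790/38267·(0.976900+0.967000+0.961800))/(1+790/38267) = 921/1000 ≈ 0.921000
step 5 [2.5y] bond c/2=9/400: DF=(1003999/1000000 − 9/400·(0.976900+0.967000+0.961800+0.921000))/(1+9/400) = 8977/10000 ≈ 0.897700
step 6 [3y] zero: DF = P = 8611/10000 ≈ 0.861100
step 7 [3.5y] swap r/2=1497/64358: DF=(1 − 1497/64358·(0.976900+0.967000+0.961800+0.921000+0.897700+0.861100))/(1+1497/64358) = 8503/10000 ≈ 0.850300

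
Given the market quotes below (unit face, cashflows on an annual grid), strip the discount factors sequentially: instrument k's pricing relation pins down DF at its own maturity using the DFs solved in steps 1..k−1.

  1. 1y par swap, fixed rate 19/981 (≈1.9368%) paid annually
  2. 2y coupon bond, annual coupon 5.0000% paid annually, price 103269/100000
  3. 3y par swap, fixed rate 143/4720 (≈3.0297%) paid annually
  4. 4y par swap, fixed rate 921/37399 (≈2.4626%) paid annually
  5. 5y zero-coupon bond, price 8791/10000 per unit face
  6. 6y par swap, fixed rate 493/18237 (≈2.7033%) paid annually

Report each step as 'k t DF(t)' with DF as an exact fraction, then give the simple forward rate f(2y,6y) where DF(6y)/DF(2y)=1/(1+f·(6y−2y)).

step 1 [1y] swap r/1=19/981: DF=(1 − 19/981·(0))/(1+19/981) = 981/1000 ≈ 0.981000
step 2 [2y] bond c/1=1/20: DF=(103269/100000 − 1/20·(0.981000))/(1+1/20) = 1171/1250 ≈ 0.936800
step 3 [3y] swap r/1=143/4720: DF=(1 − 143/4720·(0.981000+0.936800))/(1+143/4720) = 4571/5000 ≈ 0.914200
step 4 [4y] swap r/1=921/37399: DF=(1 − 921/37399·(0.981000+0.936800+0.914200))/(1+921/37399) = 9079/10000 ≈ 0.907900
step 5 [5y] zero: DF = P = 8791/10000 ≈ 0.879100
step 6 [6y] swap r/1=493/18237: DF=(1 − 493/18237·(0.981000+0.936800+0.914200+0.907900+0.879100))/(1+493/18237) = 8521/10000 ≈ 0.852100

1 1 981/1000
2 2 1171/1250
3 3 4571/5000
4 4 9079/10000
5 5 8791/10000
6 6 8521/10000
f(2y,6y) = ((1171/1250)/(8521/10000) − 1)/(4) = 847/34084 ≈ 2.4850%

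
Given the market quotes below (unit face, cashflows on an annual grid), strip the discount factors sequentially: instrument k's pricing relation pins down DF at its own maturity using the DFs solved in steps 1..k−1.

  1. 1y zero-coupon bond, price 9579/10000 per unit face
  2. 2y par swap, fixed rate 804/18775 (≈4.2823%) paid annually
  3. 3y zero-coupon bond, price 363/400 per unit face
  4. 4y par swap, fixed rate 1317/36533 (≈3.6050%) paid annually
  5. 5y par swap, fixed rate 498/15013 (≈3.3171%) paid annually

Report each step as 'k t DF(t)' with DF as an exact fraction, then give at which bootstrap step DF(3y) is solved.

1 1 9579/10000
2 2 2299/2500
3 3 363/400
4 4 8683/10000
5 5 4253/5000
DF(3y) is solved at step 3

step 1 [1y] zero: DF = P = 9579/10000 ≈ 0.957900
step 2 [2y] swap r/1=804/18775: DF=(1 − 804/18775·(0.957900))/(1+804/18775) = 2299/2500 ≈ 0.919600
step 3 [3y] zero: DF = P = 363/400 ≈ 0.907500
step 4 [4y] swap r/1=1317/36533: DF=(1 − 1317/36533·(0.957900+0.919600+0.907500))/(1+1317/36533) = 8683/10000 ≈ 0.868300
step 5 [5y] swap r/1=498/15013: DF=(1 − 498/15013·(0.957900+0.919600+0.907500+0.868300))/(1+498/15013) = 4253/5000 ≈ 0.850600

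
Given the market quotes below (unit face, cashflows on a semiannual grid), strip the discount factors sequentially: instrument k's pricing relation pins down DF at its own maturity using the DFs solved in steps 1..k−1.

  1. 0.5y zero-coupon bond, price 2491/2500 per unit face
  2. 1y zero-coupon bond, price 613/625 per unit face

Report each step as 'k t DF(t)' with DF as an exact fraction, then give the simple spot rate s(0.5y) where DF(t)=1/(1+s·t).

1 1/2 2491/2500
2 1 613/625
s(0.5y) = (1/(2491/2500) − 1)/(1/2) = 18/2491 ≈ 0.7226%

step 1 [0.5y] zero: DF = P = 2491/2500 ≈ 0.996400
step 2 [1y] zero: DF = P = 613/625 ≈ 0.980800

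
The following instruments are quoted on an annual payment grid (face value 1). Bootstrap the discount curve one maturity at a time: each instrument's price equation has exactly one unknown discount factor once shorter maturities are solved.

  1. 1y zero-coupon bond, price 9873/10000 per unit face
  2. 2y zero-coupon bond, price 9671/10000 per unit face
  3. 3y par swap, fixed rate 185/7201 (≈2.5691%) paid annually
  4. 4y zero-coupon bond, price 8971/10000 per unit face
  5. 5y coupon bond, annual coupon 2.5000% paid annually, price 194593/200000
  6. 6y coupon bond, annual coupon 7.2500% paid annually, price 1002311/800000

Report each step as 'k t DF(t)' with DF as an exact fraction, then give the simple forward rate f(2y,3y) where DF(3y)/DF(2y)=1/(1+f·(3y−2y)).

step 1 [1y] zero: DF = P = 9873/10000 ≈ 0.987300
step 2 [2y] zero: DF = P = 9671/10000 ≈ 0.967100
step 3 [3y] swap r/1=185/7201: DF=(1 − 185/7201·(0.987300+0.967100))/(1+185/7201) = 463/500 ≈ 0.926000
step 4 [4y] zero: DF = P = 8971/10000 ≈ 0.897100
step 5 [5y] bond c/1=1/40: DF=(194593/200000 − 1/40·(0.987300+0.967100+0.926000+0.897100))/(1+1/40) = 8571/10000 ≈ 0.857100
step 6 [6y] bond c/1=29/400: DF=(1002311/800000 − 29/400·(0.987300+0.967100+0.926000+0.897100+0.857100))/(1+29/400) = 8549/10000 ≈ 0.854900

1 1 9873/10000
2 2 9671/10000
3 3 463/500
4 4 8971/10000
5 5 8571/10000
6 6 8549/10000
f(2y,3y) = ((9671/10000)/(463/500) − 1)/(1) = 411/9260 ≈ 4.4384%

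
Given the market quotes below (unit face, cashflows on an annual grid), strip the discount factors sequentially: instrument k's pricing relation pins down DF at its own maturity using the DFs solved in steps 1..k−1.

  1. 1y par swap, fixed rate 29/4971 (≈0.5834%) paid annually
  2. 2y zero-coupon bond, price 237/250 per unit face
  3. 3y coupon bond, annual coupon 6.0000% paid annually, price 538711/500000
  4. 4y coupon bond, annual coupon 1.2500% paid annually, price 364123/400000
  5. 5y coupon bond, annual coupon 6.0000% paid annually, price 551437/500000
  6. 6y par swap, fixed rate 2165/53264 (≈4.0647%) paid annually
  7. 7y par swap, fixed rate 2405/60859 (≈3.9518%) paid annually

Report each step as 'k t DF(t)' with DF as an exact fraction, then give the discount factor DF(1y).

step 1 [1y] swap r/1=29/4971: DF=(1 − 29/4971·(0))/(1+29/4971) = 4971/5000 ≈ 0.994200
step 2 [2y] zero: DF = P = 237/250 ≈ 0.948000
step 3 [3y] bond c/1=3/50: DF=(538711/500000 − 3/50·(0.994200+0.948000))/(1+3/50) = 1813/2000 ≈ 0.906500
step 4 [4y] bond c/1=1/80: DF=(364123/400000 − 1/80·(0.994200+0.948000+0.906500))/(1+1/80) = 8639/10000 ≈ 0.863900
step 5 [5y] bond c/1=3/50: DF=(551437/500000 − 3/50·(0.994200+0.948000+0.906500+0.863900))/(1+3/50) = 8303/10000 ≈ 0.830300
step 6 [6y] swap r/1=2165/53264: DF=(1 − 2165/53264·(0.994200+0.948000+0.906500+0.863900+0.830300))/(1+2165/53264) = 1567/2000 ≈ 0.783500
step 7 [7y] swap r/1=2405/60859: DF=(1 − 2405/60859·(0.994200+0.948000+0.906500+0.863900+0.830300+0.783500))/(1+2405/60859) = 1519/2000 ≈ 0.759500

1 1 4971/5000
2 2 237/250
3 3 1813/2000
4 4 8639/10000
5 5 8303/10000
6 6 1567/2000
7 7 1519/2000
DF(1y) = 4971/5000 ≈ 0.994200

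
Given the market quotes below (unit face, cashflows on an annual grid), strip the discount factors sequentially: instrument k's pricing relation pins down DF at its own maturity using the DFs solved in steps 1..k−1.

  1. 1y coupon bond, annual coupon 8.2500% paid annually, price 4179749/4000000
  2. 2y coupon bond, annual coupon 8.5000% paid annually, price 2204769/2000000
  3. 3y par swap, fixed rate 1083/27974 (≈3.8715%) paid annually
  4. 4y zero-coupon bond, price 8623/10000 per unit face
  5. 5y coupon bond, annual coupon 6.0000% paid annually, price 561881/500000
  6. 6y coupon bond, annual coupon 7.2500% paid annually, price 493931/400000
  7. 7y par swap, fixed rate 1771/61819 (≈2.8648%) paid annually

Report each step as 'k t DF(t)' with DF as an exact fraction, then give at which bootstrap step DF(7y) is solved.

1 1 9653/10000
2 2 2351/2500
3 3 8917/10000
4 4 8623/10000
5 5 853/1000
6 6 8463/10000
7 7 8229/10000
DF(7y) is solved at step 7

step 1 [1y] bond c/1=33/400: DF=(4179749/4000000 − 33/400·(0))/(1+33/400) = 9653/10000 ≈ 0.965300
step 2 [2y] bond c/1=17/200: DF=(2204769/2000000 − 17/200·(0.965300))/(1+17/200) = 2351/2500 ≈ 0.940400
step 3 [3y] swap r/1=1083/27974: DF=(1 − 1083/27974·(0.965300+0.940400))/(1+1083/27974) = 8917/10000 ≈ 0.891700
step 4 [4y] zero: DF = P = 8623/10000 ≈ 0.862300
step 5 [5y] bond c/1=3/50: DF=(561881/500000 − 3/50·(0.965300+0.940400+0.891700+0.862300))/(1+3/50) = 853/1000 ≈ 0.853000
step 6 [6y] bond c/1=29/400: DF=(493931/400000 − 29/400·(0.965300+0.940400+0.891700+0.862300+0.853000))/(1+29/400) = 8463/10000 ≈ 0.846300
step 7 [7y] swap r/1=1771/61819: DF=(1 − 1771/61819·(0.965300+0.940400+0.891700+0.862300+0.853000+0.846300))/(1+1771/61819) = 8229/10000 ≈ 0.822900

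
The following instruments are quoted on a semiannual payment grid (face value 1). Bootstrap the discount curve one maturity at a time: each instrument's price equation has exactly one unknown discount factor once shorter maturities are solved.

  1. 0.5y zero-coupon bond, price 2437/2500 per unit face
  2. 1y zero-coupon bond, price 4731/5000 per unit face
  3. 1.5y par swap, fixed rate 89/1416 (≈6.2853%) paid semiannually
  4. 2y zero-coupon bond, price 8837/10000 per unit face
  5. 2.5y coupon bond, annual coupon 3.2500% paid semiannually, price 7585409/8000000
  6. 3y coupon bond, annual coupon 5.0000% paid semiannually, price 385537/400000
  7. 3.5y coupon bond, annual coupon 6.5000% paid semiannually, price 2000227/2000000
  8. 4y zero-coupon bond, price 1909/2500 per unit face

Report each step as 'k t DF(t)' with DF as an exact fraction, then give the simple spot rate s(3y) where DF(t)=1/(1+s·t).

1 1/2 2437/2500
2 1 4731/5000
3 3/2 911/1000
4 2 8837/10000
5 5/2 546/625
6 3 2071/2500
7 7/2 7981/10000
8 4 1909/2500
s(3y) = (1/(2071/2500) − 1)/(3) = 143/2071 ≈ 6.9049%

step 1 [0.5y] zero: DF = P = 2437/2500 ≈ 0.974800
step 2 [1y] zero: DF = P = 4731/5000 ≈ 0.946200
step 3 [1.5y] swap r/2=89/2832: DF=(1 − 89/2832·(0.974800+0.946200))/(1+89/2832) = 911/1000 ≈ 0.911000
step 4 [2y] zero: DF = P = 8837/10000 ≈ 0.883700
step 5 [2.5y] bond c/2=13/800: DF=(7585409/8000000 − 13/800·(0.974800+0.946200+0.911000+0.883700))/(1+13/800) = 546/625 ≈ 0.873600
step 6 [3y] bond c/2=1/40: DF=(385537/400000 − 1/40·(0.974800+0.946200+0.911000+0.883700+0.873600))/(1+1/40) = 2071/2500 ≈ 0.828400
step 7 [3.5y] bond c/2=13/400: DF=(2000227/2000000 − 13/400·(0.974800+0.946200+0.911000+0.883700+0.873600+0.828400))/(1+13/400) = 7981/10000 ≈ 0.798100
step 8 [4y] zero: DF = P = 1909/2500 ≈ 0.763600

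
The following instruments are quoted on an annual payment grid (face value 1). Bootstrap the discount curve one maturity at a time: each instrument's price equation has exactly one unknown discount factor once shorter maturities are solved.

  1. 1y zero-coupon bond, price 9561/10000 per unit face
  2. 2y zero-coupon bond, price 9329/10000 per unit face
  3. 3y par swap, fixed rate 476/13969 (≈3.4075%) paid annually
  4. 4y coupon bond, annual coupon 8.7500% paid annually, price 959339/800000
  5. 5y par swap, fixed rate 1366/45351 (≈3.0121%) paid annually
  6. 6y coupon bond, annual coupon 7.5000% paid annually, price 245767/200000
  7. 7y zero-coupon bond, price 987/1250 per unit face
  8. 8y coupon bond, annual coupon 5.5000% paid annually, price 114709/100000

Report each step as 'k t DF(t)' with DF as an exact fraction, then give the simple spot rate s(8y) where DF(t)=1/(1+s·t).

1 1 9561/10000
2 2 9329/10000
3 3 1131/1250
4 4 8779/10000
5 5 4317/5000
6 6 8267/10000
7 7 987/1250
8 8 3833/5000
s(8y) = (1/(3833/5000) − 1)/(8) = 1167/30664 ≈ 3.8058%

step 1 [1y] zero: DF = P = 9561/10000 ≈ 0.956100
step 2 [2y] zero: DF = P = 9329/10000 ≈ 0.932900
step 3 [3y] swap r/1=476/13969: DF=(1 − 476/13969·(0.956100+0.932900))/(1+476/13969) = 1131/1250 ≈ 0.904800
step 4 [4y] bond c/1=7/80: DF=(959339/800000 − 7/80·(0.956100+0.932900+0.904800))/(1+7/80) = 8779/10000 ≈ 0.877900
step 5 [5y] swap r/1=1366/45351: DF=(1 − 1366/45351·(0.956100+0.932900+0.904800+0.877900))/(1+1366/45351) = 4317/5000 ≈ 0.863400
step 6 [6y] bond c/1=3/40: DF=(245767/200000 − 3/40·(0.956100+0.932900+0.904800+0.877900+0.863400))/(1+3/40) = 8267/10000 ≈ 0.826700
step 7 [7y] zero: DF = P = 987/1250 ≈ 0.789600
step 8 [8y] bond c/1=11/200: DF=(114709/100000 − 11/200·(0.956100+0.932900+0.904800+0.877900+0.863400+0.826700+0.789600))/(1+11/200) = 3833/5000 ≈ 0.766600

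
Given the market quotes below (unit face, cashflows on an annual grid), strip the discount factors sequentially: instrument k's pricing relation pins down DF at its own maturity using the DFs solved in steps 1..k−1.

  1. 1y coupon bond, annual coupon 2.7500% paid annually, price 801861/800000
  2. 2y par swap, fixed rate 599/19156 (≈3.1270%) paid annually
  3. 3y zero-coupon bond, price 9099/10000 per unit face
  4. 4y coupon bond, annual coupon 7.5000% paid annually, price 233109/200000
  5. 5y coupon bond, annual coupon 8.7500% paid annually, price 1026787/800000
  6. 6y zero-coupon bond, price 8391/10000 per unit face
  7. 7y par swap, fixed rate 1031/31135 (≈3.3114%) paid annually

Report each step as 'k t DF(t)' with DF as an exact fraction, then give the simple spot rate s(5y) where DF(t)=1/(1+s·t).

1 1 1951/2000
2 2 9401/10000
3 3 9099/10000
4 4 8871/10000
5 5 1763/2000
6 6 8391/10000
7 7 3969/5000
s(5y) = (1/(1763/2000) − 1)/(5) = 237/8815 ≈ 2.6886%

step 1 [1y] bond c/1=11/400: DF=(801861/800000 − 11/400·(0))/(1+11/400) = 1951/2000 ≈ 0.975500
step 2 [2y] swap r/1=599/19156: DF=(1 − 599/19156·(0.975500))/(1+599/19156) = 9401/10000 ≈ 0.940100
step 3 [3y] zero: DF = P = 9099/10000 ≈ 0.909900
step 4 [4y] bond c/1=3/40: DF=(233109/200000 − 3/40·(0.975500+0.940100+0.909900))/(1+3/40) = 8871/10000 ≈ 0.887100
step 5 [5y] bond c/1=7/80: DF=(1026787/800000 − 7/80·(0.975500+0.940100+0.909900+0.887100))/(1+7/80) = 1763/2000 ≈ 0.881500
step 6 [6y] zero: DF = P = 8391/10000 ≈ 0.839100
step 7 [7y] swap r/1=1031/31135: DF=(1 − 1031/31135·(0.975500+0.940100+0.909900+0.887100+0.881500+0.839100))/(1+1031/31135) = 3969/5000 ≈ 0.793800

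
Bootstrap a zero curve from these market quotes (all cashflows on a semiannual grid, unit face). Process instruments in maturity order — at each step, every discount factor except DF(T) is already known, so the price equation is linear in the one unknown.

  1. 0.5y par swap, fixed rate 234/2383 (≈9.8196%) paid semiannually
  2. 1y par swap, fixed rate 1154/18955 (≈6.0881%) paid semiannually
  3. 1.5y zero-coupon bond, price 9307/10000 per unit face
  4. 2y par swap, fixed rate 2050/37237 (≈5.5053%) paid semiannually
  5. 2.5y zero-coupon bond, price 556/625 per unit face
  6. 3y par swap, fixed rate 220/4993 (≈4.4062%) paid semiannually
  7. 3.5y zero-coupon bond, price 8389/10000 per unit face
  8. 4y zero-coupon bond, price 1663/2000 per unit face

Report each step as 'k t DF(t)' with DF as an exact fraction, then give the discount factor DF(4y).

step 1 [0.5y] swap r/2=117/2383: DF=(1 − 117/2383·(0))/(1+117/2383) = 2383/2500 ≈ 0.953200
step 2 [1y] swap r/2=577/18955: DF=(1 − 577/18955·(0.953200))/(1+577/18955) = 9423/10000 ≈ 0.942300
step 3 [1.5y] zero: DF = P = 9307/10000 ≈ 0.930700
step 4 [2y] swap r/2=1025/37237: DF=(1 − 1025/37237·(0.953200+0.942300+0.930700))/(1+1025/37237) = 359/400 ≈ 0.897500
step 5 [2.5y] zero: DF = P = 556/625 ≈ 0.889600
step 6 [3y] swap r/2=110/4993: DF=(1 − 110/4993·(0.953200+0.942300+0.930700+0.897500+0.889600))/(1+110/4993) = 879/1000 ≈ 0.879000
step 7 [3.5y] zero: DF = P = 8389/10000 ≈ 0.838900
step 8 [4y] zero: DF = P = 1663/2000 ≈ 0.831500

1 1/2 2383/2500
2 1 9423/10000
3 3/2 9307/10000
4 2 359/400
5 5/2 556/625
6 3 879/1000
7 7/2 8389/10000
8 4 1663/2000
DF(4y) = 1663/2000 ≈ 0.831500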